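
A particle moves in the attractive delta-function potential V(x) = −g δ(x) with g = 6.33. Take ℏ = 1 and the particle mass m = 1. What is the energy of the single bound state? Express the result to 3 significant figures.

E = -20.0

The bound state is ψ(x) = √κ e^{−κ|x|}. The derivative jump ψ'(0⁺) − ψ'(0⁻) = −(2mg/ℏ²)ψ(0) fixes κ = mg/ℏ² = 6.330.
Then E = −ℏ²κ²/(2m) = −mg²/(2ℏ²) = -20.03.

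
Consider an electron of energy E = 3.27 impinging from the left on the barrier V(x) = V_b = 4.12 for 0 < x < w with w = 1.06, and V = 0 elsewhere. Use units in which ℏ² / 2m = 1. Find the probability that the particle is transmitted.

Since E < V_b the interior solution is evanescent with decay constant κ = √(2m(V_b − E))/ℏ = 0.9220.
κw = 0.9773, sinh(κw) = 1.140.
Matching ψ, ψ′ at both faces gives T = [1 + V_b² sinh²(κw) / (4E(V_b − E))]⁻¹ = 1/2.986 = 0.335.

T = 0.335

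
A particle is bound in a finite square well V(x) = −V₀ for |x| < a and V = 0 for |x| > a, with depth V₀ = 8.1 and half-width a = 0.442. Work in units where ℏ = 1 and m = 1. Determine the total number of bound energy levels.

N = 2

Define the well-strength parameter z₀ = (a/ℏ)√(2mV₀) = 0.442 × √(2·1·8.1) = 1.779.
A new bound state (alternating even/odd) appears each time z₀ passes a multiple of π/2, so N = ⌊2z₀/π⌋ + 1 = ⌊1.133⌋ + 1 = 2.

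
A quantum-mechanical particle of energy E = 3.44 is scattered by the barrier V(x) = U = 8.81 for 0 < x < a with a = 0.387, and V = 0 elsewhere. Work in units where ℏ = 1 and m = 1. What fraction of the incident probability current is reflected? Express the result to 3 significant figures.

R = 0.738

E < U: inside the barrier ψ ∝ e^{±κx} with κ = √(2m(U − E))/ℏ = 3.277.
κa = 1.268, sinh(κa) = 1.637.
Matching ψ, ψ′ at both faces gives T = [1 + U² sinh²(κa) / (4E(U − E))]⁻¹ = 1/3.814 = 0.262.
R = 1 − T = 0.738.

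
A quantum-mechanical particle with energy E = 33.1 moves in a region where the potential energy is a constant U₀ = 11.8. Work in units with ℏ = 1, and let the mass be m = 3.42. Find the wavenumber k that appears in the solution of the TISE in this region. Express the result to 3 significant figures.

k = 12.1

With E > U₀ the solution is oscillatory, ψ ∝ e^{±ikx} with k = √(2m(E − U₀))/ℏ.
k = √(2 × 3.42 × 21.3) = 12.07.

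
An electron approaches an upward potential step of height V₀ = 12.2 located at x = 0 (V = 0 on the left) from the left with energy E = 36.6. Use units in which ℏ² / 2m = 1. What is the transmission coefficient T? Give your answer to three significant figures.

On each side the TISE gives plane waves with k = √(2m(E − V))/ℏ: k₁ = √(2·½·36.6) = 6.050, k₂ = √(2·½·24.4) = 4.940.
Matching ψ and ψ′ at x = 0 gives r = (k₁ − k₂)/(k₁ + k₂), so R = r² = 0.01021 and T = 1 − R = 0.9898.

T = 0.990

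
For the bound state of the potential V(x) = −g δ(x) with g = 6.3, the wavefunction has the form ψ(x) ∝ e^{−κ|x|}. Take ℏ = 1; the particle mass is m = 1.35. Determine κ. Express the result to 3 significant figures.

Integrating the TISE across x = 0 gives the cusp condition ψ'(0⁺) − ψ'(0⁻) = −(2mg/ℏ²)ψ(0).
With ψ ∝ e^{−κ|x|} this yields −2κ = −2mg/ℏ², so κ = mg/ℏ² = 8.505.

κ = 8.51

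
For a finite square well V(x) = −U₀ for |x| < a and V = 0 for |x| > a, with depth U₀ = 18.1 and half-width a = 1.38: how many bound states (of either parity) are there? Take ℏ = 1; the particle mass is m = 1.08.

The dimensionless depth is z₀ = a√(2mU₀)/ℏ = 1.38 × √(39.10) = 8.629.
The even/odd transcendental equations gain one root per π/2 in z₀, giving N = 1 + ⌊2z₀/π⌋ = 1 + ⌊5.493⌋ = 6.

N = 6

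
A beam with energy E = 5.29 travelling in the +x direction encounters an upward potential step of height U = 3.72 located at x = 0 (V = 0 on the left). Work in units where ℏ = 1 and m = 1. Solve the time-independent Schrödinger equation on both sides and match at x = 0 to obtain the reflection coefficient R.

R = 0.0868

On each side the TISE gives plane waves with k = √(2m(E − V))/ℏ: k₁ = √(2·1·5.29) = 3.253, k₂ = √(2·1·1.57) = 1.772.
Continuity of ψ and ψ′ at the step yields the reflection amplitude r = (k₁ − k₂)/(k₁ + k₂) = 0.2947; thus R = |r|² = 0.08684, T = 0.9132.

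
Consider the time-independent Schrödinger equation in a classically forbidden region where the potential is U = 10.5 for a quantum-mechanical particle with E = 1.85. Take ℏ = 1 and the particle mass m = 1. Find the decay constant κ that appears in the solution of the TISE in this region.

Since E < U the TISE in this region is ψ'' = κ²ψ with κ = √(2m(U − E))/ℏ.
κ = √(2 × 1 × 8.65) = 4.159.

κ = 4.16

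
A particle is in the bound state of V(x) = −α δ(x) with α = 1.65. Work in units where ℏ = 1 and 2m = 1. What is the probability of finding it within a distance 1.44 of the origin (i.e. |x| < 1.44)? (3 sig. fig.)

The normalised bound state is ψ = √κ e^{−κ|x|} with κ = mα/ℏ² = 0.8250.
P(|x| < d) = ∫_{−d}^{d} κ e^{−2κ|x|} dx = 1 − e^{−2κd} = 1 − e^{−2.376} = 0.9071.

P = 0.907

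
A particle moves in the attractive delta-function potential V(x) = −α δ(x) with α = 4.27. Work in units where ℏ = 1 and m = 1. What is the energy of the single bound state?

E = -9.12

For x ≠ 0 the bound state is ψ ∝ e^{−κ|x|}; integrating the TISE across the delta gives the cusp condition 2κ = 2mα/ℏ², so κ = 4.270.
Then E = −ℏ²κ²/(2m) = −mα²/(2ℏ²) = -9.116.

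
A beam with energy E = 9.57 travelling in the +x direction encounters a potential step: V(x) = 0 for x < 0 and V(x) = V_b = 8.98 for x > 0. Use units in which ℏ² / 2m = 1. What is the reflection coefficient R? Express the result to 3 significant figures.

On each side the TISE gives plane waves with k = √(2m(E − V))/ℏ: k₁ = √(2·½·9.57) = 3.094, k₂ = √(2·½·0.59) = 0.7681.
Continuity of ψ and ψ′ at the step yields the reflection amplitude r = (k₁ − k₂)/(k₁ + k₂) = 0.6022; thus R = |r|² = 0.3626, T = 0.6374.

R = 0.363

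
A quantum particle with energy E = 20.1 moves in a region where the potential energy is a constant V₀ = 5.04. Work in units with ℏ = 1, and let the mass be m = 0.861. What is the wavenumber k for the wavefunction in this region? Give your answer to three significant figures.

With E > V₀ the solution is oscillatory, ψ ∝ e^{±ikx} with k = √(2m(E − V₀))/ℏ.
k = √(2 × 0.861 × 15.06) = 5.092.

k = 5.09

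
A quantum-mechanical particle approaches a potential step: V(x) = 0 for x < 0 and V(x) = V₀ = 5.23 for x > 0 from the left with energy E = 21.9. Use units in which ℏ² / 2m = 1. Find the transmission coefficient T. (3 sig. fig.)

The wavenumbers are k₁ = √(2mE)/ℏ = 4.680 on the left and k₂ = √(2m(E − V₀))/ℏ = 4.083 on the right.
Continuity of ψ and ψ′ at the step yields the reflection amplitude r = (k₁ − k₂)/(k₁ + k₂) = 0.06811; thus R = |r|² = 0.004639, T = 0.9954.

T = 0.995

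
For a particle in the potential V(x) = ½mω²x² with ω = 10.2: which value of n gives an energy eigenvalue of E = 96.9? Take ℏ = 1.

n = 9

E_n = ℏω(n + ½) ⇒ n = E/(ℏω) − ½ = 96.9/10.2 − 0.5 = 9.000 → n = 9.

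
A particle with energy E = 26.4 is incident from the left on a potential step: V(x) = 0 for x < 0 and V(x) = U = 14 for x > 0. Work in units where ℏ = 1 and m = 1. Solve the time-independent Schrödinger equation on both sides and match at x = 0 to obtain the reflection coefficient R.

R = 0.0349

The wavenumbers are k₁ = √(2mE)/ℏ = 7.266 on the left and k₂ = √(2m(E − U))/ℏ = 4.980 on the right.
Continuity of ψ and ψ′ at the step yields the reflection amplitude r = (k₁ − k₂)/(k₁ + k₂) = 0.1867; thus R = |r|² = 0.03486, T = 0.9651.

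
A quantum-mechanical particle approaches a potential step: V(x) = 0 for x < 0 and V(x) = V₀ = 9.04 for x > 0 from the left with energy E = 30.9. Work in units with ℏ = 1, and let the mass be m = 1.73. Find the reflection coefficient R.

On each side the TISE gives plane waves with k = √(2m(E − V))/ℏ: k₁ = √(2·1.73·30.9) = 10.34, k₂ = √(2·1.73·21.86) = 8.697.
Continuity of ψ and ψ′ at the step yields the reflection amplitude r = (k₁ − k₂)/(k₁ + k₂) = 0.08631; thus R = |r|² = 0.007449, T = 0.9926.

R = 0.00745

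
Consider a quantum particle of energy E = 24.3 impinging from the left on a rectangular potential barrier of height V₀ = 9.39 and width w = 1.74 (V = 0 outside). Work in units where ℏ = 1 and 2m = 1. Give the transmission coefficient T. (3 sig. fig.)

E > V₀: inside the barrier k₂ = √(2m(E − V₀))/ℏ = 3.861, k₂w = 6.719.
Matching at both interfaces gives T⁻¹ = 1 + V₀² sin²(k₂w) / [4E(E − V₀)] = 1.011, hence T = 0.989.

T = 0.989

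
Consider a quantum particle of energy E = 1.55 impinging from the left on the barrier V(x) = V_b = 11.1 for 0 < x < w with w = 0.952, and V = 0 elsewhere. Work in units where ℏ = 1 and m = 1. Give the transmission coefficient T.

T = 0.000468

Since E < V_b the interior solution is evanescent with decay constant κ = √(2m(V_b − E))/ℏ = 4.370.
κw = 4.161, sinh(κw) = 32.05.
Matching ψ, ψ′ at both faces gives T = [1 + V_b² sinh²(κw) / (4E(V_b − E))]⁻¹ = 1/2138 = 0.000468.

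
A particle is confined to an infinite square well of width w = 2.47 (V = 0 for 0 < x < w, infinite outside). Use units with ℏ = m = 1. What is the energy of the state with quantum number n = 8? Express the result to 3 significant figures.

E = 51.8

The infinite-well eigenfunctions ψ_n = √(2/w) sin(nπx/w) vanish at both walls, giving E_n = n²π²ℏ²/(2mw²).
E_8 = 8² × π² / (2 × 1 × 2.47²) = 51.77.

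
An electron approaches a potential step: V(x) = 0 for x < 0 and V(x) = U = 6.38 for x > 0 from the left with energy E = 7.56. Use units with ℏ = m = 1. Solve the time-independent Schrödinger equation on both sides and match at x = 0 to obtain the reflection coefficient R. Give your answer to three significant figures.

On each side the TISE gives plane waves with k = √(2m(E − V))/ℏ: k₁ = √(2·1·7.56) = 3.888, k₂ = √(2·1·1.18) = 1.536.
Continuity of ψ and ψ′ at the step yields the reflection amplitude r = (k₁ − k₂)/(k₁ + k₂) = 0.4336; thus R = |r|² = 0.1880, T = 0.8120.

R = 0.188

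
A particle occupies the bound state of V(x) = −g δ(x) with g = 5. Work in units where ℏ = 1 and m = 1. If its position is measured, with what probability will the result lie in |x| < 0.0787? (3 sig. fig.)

The normalised bound state is ψ = √κ e^{−κ|x|} with κ = mg/ℏ² = 5.000.
P(|x| < d) = ∫_{−d}^{d} κ e^{−2κ|x|} dx = 1 − e^{−2κd} = 1 − e^{−0.7870} = 0.5448.

P = 0.545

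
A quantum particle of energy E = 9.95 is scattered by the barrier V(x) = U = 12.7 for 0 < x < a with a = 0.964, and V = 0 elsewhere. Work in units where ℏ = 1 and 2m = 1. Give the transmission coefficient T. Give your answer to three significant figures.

T = 0.108

Since E < U the interior solution is evanescent with decay constant κ = √(2m(U − E))/ℏ = 1.658.
κa = 1.599, sinh(κa) = 2.372.
The exact tunnelling result is T⁻¹ = 1 + U² sinh²(κa) / [4E(U − E)] = 9.291, so T = 0.108.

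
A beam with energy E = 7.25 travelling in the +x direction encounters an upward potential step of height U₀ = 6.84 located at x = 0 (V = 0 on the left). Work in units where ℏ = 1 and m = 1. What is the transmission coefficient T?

T = 0.621

On each side the TISE gives plane waves with k = √(2m(E − V))/ℏ: k₁ = √(2·1·7.25) = 3.808, k₂ = √(2·1·0.41) = 0.9055.
Continuity of ψ and ψ′ at the step yields the reflection amplitude r = (k₁ − k₂)/(k₁ + k₂) = 0.6158; thus R = |r|² = 0.3792, T = 0.6208.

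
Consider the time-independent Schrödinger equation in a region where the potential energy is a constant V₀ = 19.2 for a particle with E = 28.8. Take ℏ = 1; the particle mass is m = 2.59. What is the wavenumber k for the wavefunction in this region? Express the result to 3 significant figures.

With E > V₀ the solution is oscillatory, ψ ∝ e^{±ikx} with k = √(2m(E − V₀))/ℏ.
k = √(2 × 2.59 × 9.6) = 7.052.

k = 7.05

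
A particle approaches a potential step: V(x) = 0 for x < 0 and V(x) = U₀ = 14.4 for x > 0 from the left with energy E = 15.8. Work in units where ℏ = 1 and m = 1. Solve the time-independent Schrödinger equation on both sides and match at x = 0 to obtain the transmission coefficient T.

T = 0.707

The wavenumbers are k₁ = √(2mE)/ℏ = 5.621 on the left and k₂ = √(2m(E − U₀))/ℏ = 1.673 on the right.
Matching ψ and ψ′ at x = 0 gives r = (k₁ − k₂)/(k₁ + k₂), so R = r² = 0.2929 and T = 1 − R = 0.7071.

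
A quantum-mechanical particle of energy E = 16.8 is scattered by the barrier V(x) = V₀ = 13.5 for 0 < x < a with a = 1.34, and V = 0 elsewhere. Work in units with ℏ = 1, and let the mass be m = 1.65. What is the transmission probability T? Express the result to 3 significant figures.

T = 0.570

Above the barrier the interior wavenumber is k₂ = √(2m(E − V₀))/ℏ = 3.300, giving phase k₂a = 4.422.
Matching at both interfaces gives T⁻¹ = 1 + V₀² sin²(k₂a) / [4E(E − V₀)] = 1.754, hence T = 0.570.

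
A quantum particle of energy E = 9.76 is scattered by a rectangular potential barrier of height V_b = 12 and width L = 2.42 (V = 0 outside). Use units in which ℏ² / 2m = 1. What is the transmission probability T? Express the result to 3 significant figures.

E < V_b: inside the barrier ψ ∝ e^{±κx} with κ = √(2m(V_b − E))/ℏ = 1.497.
κL = 3.622, sinh(κL) = 18.69.
The exact tunnelling result is T⁻¹ = 1 + V_b² sinh²(κL) / [4E(V_b − E)] = 576.3, so T = 0.00174.

T = 0.00174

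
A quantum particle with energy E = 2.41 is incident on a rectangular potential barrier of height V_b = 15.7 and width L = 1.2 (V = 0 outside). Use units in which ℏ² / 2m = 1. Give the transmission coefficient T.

E < V_b: inside the barrier ψ ∝ e^{±κx} with κ = √(2m(V_b − E))/ℏ = 3.646.
κL = 4.375, sinh(κL) = 39.70.
The exact tunnelling result is T⁻¹ = 1 + V_b² sinh²(κL) / [4E(V_b − E)] = 3033, so T = 0.000330.

T = 0.000330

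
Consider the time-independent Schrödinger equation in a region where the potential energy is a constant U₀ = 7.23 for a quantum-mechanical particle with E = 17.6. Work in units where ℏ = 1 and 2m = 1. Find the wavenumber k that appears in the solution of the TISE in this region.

k = 3.22

With E > U₀ the solution is oscillatory, ψ ∝ e^{±ikx} with k = √(2m(E − U₀))/ℏ.
k = √(2 × 0.5 × 10.37) = 3.220.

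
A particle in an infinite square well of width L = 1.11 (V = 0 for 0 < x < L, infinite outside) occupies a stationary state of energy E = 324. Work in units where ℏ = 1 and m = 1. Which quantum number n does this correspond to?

n = 9

From E_n = n²π²ℏ²/(2mL²) invert to n = √(2mL²E)/(πℏ).
n = (1.11/π) × √(2 × 1 × 324) = 8.994 → n = 9.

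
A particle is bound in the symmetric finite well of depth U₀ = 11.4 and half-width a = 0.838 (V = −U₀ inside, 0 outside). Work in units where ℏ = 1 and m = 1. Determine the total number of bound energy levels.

Define the well-strength parameter z₀ = (a/ℏ)√(2mU₀) = 0.838 × √(2·1·11.4) = 4.001.
The even/odd transcendental equations gain one root per π/2 in z₀, giving N = 1 + ⌊2z₀/π⌋ = 1 + ⌊2.547⌋ = 3.

N = 3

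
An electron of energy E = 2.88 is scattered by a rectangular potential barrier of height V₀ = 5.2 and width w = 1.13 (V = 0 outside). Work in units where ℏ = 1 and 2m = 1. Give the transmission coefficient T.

Since E < V₀ the interior solution is evanescent with decay constant κ = √(2m(V₀ − E))/ℏ = 1.523.
κw = 1.721, sinh(κw) = 2.706.
The exact tunnelling result is T⁻¹ = 1 + V₀² sinh²(κw) / [4E(V₀ − E)] = 8.409, so T = 0.119.

T = 0.119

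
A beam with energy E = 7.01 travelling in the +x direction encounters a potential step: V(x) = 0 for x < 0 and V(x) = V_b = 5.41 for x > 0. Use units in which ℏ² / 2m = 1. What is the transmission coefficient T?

T = 0.875

The wavenumbers are k₁ = √(2mE)/ℏ = 2.648 on the left and k₂ = √(2m(E − V_b))/ℏ = 1.265 on the right.
Matching ψ and ψ′ at x = 0 gives r = (k₁ − k₂)/(k₁ + k₂), so R = r² = 0.1249 and T = 1 − R = 0.8751.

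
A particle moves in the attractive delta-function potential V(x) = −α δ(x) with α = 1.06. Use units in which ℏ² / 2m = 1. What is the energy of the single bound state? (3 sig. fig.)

E = -0.281

For x ≠ 0 the bound state is ψ ∝ e^{−κ|x|}; integrating the TISE across the delta gives the cusp condition 2κ = 2mα/ℏ², so κ = 0.5300.
Then E = −ℏ²κ²/(2m) = −mα²/(2ℏ²) = -0.2809.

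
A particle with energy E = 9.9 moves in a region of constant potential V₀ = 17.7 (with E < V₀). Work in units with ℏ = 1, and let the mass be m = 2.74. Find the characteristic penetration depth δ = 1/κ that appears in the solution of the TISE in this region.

Since E < V₀ the TISE in this region is ψ'' = κ²ψ with κ = √(2m(V₀ − E))/ℏ.
κ = √(2 × 2.74 × 7.8) = 6.538. The penetration depth is δ = 1/κ = 0.153.

δ = 0.153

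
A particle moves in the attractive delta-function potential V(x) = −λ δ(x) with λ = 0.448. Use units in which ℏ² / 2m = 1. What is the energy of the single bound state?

E = -0.0502

For x ≠ 0 the bound state is ψ ∝ e^{−κ|x|}; integrating the TISE across the delta gives the cusp condition 2κ = 2mλ/ℏ², so κ = 0.2240.
Then E = −ℏ²κ²/(2m) = −mλ²/(2ℏ²) = -0.05018.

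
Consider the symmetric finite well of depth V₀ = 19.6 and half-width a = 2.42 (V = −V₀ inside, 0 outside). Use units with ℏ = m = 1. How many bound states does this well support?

N = 10

The dimensionless depth is z₀ = a√(2mV₀)/ℏ = 2.42 × √(39.20) = 15.15.
The even/odd transcendental equations gain one root per π/2 in z₀, giving N = 1 + ⌊2z₀/π⌋ = 1 + ⌊9.646⌋ = 10.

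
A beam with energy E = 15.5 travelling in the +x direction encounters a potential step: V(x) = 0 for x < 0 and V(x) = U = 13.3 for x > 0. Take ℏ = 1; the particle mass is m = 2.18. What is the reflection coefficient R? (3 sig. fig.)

The wavenumbers are k₁ = √(2mE)/ℏ = 8.221 on the left and k₂ = √(2m(E − U))/ℏ = 3.097 on the right.
Matching ψ and ψ′ at x = 0 gives r = (k₁ − k₂)/(k₁ + k₂), so R = r² = 0.2049 and T = 1 − R = 0.7951.

R = 0.205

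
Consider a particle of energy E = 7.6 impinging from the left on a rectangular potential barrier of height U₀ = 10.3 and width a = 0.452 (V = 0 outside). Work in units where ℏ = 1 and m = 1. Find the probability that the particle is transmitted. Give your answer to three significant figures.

T = 0.330

Since E < U₀ the interior solution is evanescent with decay constant κ = √(2m(U₀ − E))/ℏ = 2.324.
κa = 1.050, sinh(κa) = 1.254.
Matching ψ, ψ′ at both faces gives T = [1 + U₀² sinh²(κa) / (4E(U₀ − E))]⁻¹ = 1/3.034 = 0.330.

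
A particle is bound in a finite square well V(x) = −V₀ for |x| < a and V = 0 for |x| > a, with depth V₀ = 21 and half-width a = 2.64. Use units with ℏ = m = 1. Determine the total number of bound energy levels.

Define the well-strength parameter z₀ = (a/ℏ)√(2mV₀) = 2.64 × √(2·1·21) = 17.11.
The even/odd transcendental equations gain one root per π/2 in z₀, giving N = 1 + ⌊2z₀/π⌋ = 1 + ⌊10.89⌋ = 11.

N = 11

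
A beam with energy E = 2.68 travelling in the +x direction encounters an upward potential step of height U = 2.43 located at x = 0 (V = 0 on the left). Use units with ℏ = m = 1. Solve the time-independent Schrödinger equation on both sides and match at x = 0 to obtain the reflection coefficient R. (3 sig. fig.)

R = 0.283

The wavenumbers are k₁ = √(2mE)/ℏ = 2.315 on the left and k₂ = √(2m(E − U))/ℏ = 0.7071 on the right.
Continuity of ψ and ψ′ at the step yields the reflection amplitude r = (k₁ − k₂)/(k₁ + k₂) = 0.5321; thus R = |r|² = 0.2831, T = 0.7169.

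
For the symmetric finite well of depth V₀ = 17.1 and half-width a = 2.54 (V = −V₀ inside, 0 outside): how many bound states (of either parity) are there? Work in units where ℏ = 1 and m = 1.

N = 10

Define the well-strength parameter z₀ = (a/ℏ)√(2mV₀) = 2.54 × √(2·1·17.1) = 14.85.
A new bound state (alternating even/odd) appears each time z₀ passes a multiple of π/2, so N = ⌊2z₀/π⌋ + 1 = ⌊9.456⌋ + 1 = 10.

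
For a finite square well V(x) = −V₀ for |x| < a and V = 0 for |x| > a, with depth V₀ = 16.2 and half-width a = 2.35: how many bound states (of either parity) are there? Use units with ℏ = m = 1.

N = 9

Define the well-strength parameter z₀ = (a/ℏ)√(2mV₀) = 2.35 × √(2·1·16.2) = 13.38.
The even/odd transcendental equations gain one root per π/2 in z₀, giving N = 1 + ⌊2z₀/π⌋ = 1 + ⌊8.516⌋ = 9.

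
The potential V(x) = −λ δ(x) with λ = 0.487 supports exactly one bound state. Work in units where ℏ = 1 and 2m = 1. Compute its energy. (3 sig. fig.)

For x ≠ 0 the bound state is ψ ∝ e^{−κ|x|}; integrating the TISE across the delta gives the cusp condition 2κ = 2mλ/ℏ², so κ = 0.2435.
Then E = −ℏ²κ²/(2m) = −mλ²/(2ℏ²) = -0.05929.

E = -0.0593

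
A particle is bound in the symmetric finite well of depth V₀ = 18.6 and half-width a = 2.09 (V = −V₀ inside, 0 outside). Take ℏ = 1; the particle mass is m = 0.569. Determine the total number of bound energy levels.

N = 7

Define the well-strength parameter z₀ = (a/ℏ)√(2mV₀) = 2.09 × √(2·0.569·18.6) = 9.616.
A new bound state (alternating even/odd) appears each time z₀ passes a multiple of π/2, so N = ⌊2z₀/π⌋ + 1 = ⌊6.121⌋ + 1 = 7.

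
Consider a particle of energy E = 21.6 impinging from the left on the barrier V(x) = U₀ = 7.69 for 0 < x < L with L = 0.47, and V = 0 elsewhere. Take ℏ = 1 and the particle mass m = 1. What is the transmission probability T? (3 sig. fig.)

T = 0.982

Above the barrier the interior wavenumber is k₂ = √(2m(E − U₀))/ℏ = 5.274, giving phase k₂L = 2.479.
Matching at both interfaces gives T⁻¹ = 1 + U₀² sin²(k₂L) / [4E(E − U₀)] = 1.019, hence T = 0.982.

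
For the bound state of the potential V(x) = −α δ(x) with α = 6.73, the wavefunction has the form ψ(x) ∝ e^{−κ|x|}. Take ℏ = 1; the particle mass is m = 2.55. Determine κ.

κ = 17.2

Integrating the TISE across x = 0 gives the cusp condition ψ'(0⁺) − ψ'(0⁻) = −(2mα/ℏ²)ψ(0).
With ψ ∝ e^{−κ|x|} this yields −2κ = −2mα/ℏ², so κ = mα/ℏ² = 17.16.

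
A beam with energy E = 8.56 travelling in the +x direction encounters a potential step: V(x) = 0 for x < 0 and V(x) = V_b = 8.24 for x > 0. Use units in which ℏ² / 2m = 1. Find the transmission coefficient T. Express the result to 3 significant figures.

T = 0.543

On each side the TISE gives plane waves with k = √(2m(E − V))/ℏ: k₁ = √(2·½·8.56) = 2.926, k₂ = √(2·½·0.32) = 0.5657.
Continuity of ψ and ψ′ at the step yields the reflection amplitude r = (k₁ − k₂)/(k₁ + k₂) = 0.6760; thus R = |r|² = 0.4569, T = 0.5431.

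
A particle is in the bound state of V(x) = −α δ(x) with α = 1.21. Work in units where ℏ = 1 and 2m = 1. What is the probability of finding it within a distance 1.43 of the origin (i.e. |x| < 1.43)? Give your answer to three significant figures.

The normalised bound state is ψ = √κ e^{−κ|x|} with κ = mα/ℏ² = 0.6050.
P(|x| < d) = ∫_{−d}^{d} κ e^{−2κ|x|} dx = 1 − e^{−2κd} = 1 − e^{−1.730} = 0.8228.

P = 0.823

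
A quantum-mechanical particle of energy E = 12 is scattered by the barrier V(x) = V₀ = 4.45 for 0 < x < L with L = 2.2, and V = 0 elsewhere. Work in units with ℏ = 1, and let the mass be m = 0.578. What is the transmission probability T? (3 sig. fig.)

Above the barrier the interior wavenumber is k₂ = √(2m(E − V₀))/ℏ = 2.954, giving phase k₂L = 6.499.
T = [1 + V₀² sin²(k₂L) / (4E(E − V₀))]⁻¹ = 1/1.003 = 0.997.

T = 0.997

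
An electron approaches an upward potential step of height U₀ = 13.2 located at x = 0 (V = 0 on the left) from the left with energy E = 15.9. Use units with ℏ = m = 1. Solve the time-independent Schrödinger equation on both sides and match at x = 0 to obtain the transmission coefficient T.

On each side the TISE gives plane waves with k = √(2m(E − V))/ℏ: k₁ = √(2·1·15.9) = 5.639, k₂ = √(2·1·2.7) = 2.324.
Matching ψ and ψ′ at x = 0 gives r = (k₁ − k₂)/(k₁ + k₂), so R = r² = 0.1733 and T = 1 − R = 0.8267.

T = 0.827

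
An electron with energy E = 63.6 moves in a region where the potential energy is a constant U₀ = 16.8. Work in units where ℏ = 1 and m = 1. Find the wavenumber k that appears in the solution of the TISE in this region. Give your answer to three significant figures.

With E > U₀ the solution is oscillatory, ψ ∝ e^{±ikx} with k = √(2m(E − U₀))/ℏ.
k = √(2 × 1 × 46.8) = 9.675.

k = 9.67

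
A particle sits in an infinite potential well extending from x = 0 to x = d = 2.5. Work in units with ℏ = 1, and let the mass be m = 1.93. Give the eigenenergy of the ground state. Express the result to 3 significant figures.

E = 0.409

The infinite-well eigenfunctions ψ_n = √(2/d) sin(nπx/d) vanish at both walls, giving E_n = n²π²ℏ²/(2md²).
E_1 = 1² × π² / (2 × 1.93 × 2.5²) = 0.4091.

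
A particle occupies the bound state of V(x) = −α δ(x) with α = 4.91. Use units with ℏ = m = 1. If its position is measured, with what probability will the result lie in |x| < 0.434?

The normalised bound state is ψ = √κ e^{−κ|x|} with κ = mα/ℏ² = 4.910.
P(|x| < d) = ∫_{−d}^{d} κ e^{−2κ|x|} dx = 1 − e^{−2κd} = 1 − e^{−4.262} = 0.9859.

P = 0.986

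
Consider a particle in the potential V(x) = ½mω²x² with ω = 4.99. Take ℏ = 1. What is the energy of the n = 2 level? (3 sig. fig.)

E = 12.5

The oscillator eigenvalues are E_n = ℏω(n + ½), so E_2 = 4.99 × 2.5 = 12.48.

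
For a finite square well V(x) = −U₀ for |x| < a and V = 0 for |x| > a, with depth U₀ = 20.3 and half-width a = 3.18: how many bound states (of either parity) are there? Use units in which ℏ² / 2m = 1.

The dimensionless depth is z₀ = a√(2mU₀)/ℏ = 3.18 × √(20.30) = 14.33.
A new bound state (alternating even/odd) appears each time z₀ passes a multiple of π/2, so N = ⌊2z₀/π⌋ + 1 = ⌊9.121⌋ + 1 = 10.

N = 10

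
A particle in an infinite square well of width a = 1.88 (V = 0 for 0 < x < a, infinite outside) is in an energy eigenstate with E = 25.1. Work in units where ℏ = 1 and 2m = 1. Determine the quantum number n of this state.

n = 3

From E_n = n²π²ℏ²/(2ma²) invert to n = √(2ma²E)/(πℏ).
n = (1.88/π) × √(2 × 0.5 × 25.1) = 2.998 → n = 3.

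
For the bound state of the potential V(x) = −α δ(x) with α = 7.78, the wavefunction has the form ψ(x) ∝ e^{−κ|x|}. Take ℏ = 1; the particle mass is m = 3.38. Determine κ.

κ = 26.3

Integrate −(ℏ²/2m)ψ'' − αδ(x)ψ = Eψ from −ε to +ε: the ψ'' term gives ψ'(0⁺) − ψ'(0⁻) and the δ term gives −(2mα/ℏ²)ψ(0).
With ψ ∝ e^{−κ|x|} this yields −2κ = −2mα/ℏ², so κ = mα/ℏ² = 26.30.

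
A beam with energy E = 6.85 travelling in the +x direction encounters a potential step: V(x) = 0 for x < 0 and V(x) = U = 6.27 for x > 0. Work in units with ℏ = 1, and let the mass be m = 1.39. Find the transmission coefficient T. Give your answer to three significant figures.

T = 0.698

On each side the TISE gives plane waves with k = √(2m(E − V))/ℏ: k₁ = √(2·1.39·6.85) = 4.364, k₂ = √(2·1.39·0.58) = 1.270.
Matching ψ and ψ′ at x = 0 gives r = (k₁ − k₂)/(k₁ + k₂), so R = r² = 0.3016 and T = 1 − R = 0.6984.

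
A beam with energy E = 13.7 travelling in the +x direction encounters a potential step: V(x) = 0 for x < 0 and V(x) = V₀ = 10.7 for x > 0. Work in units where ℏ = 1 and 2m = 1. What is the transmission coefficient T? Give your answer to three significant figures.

The wavenumbers are k₁ = √(2mE)/ℏ = 3.701 on the left and k₂ = √(2m(E − V₀))/ℏ = 1.732 on the right.
Continuity of ψ and ψ′ at the step yields the reflection amplitude r = (k₁ − k₂)/(k₁ + k₂) = 0.3624; thus R = |r|² = 0.1314, T = 0.8686.

T = 0.869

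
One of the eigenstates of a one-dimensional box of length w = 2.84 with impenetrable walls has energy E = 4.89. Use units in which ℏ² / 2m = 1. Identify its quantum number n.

n = 2

From E_n = n²π²ℏ²/(2mw²) invert to n = √(2mw²E)/(πℏ).
n = (2.84/π) × √(2 × 0.5 × 4.89) = 1.999 → n = 2.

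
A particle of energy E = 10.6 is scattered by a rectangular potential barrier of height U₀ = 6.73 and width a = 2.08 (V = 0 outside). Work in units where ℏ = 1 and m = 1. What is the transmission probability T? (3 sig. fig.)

T = 0.941

E > U₀: inside the barrier k₂ = √(2m(E − U₀))/ℏ = 2.782, k₂a = 5.787.
T = [1 + U₀² sin²(k₂a) / (4E(E − U₀))]⁻¹ = 1/1.063 = 0.941.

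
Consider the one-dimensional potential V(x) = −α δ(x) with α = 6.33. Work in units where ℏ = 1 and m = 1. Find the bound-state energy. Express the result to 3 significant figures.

For x ≠ 0 the bound state is ψ ∝ e^{−κ|x|}; integrating the TISE across the delta gives the cusp condition 2κ = 2mα/ℏ², so κ = 6.330.
Then E = −ℏ²κ²/(2m) = −mα²/(2ℏ²) = -20.03.

E = -20.0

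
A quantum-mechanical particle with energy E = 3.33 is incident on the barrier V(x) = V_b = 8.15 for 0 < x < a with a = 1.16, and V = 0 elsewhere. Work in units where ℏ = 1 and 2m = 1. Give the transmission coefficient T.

T = 0.0235

E < V_b: inside the barrier ψ ∝ e^{±κx} with κ = √(2m(V_b − E))/ℏ = 2.195.
κa = 2.547, sinh(κa) = 6.343.
Matching ψ, ψ′ at both faces gives T = [1 + V_b² sinh²(κa) / (4E(V_b − E))]⁻¹ = 1/42.63 = 0.0235.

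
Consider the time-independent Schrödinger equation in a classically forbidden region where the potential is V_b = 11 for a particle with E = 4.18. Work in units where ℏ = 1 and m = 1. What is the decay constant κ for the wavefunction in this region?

κ = 3.69

Since E < V_b the TISE in this region is ψ'' = κ²ψ with κ = √(2m(V_b − E))/ℏ.
κ = √(2 × 1 × 6.82) = 3.693.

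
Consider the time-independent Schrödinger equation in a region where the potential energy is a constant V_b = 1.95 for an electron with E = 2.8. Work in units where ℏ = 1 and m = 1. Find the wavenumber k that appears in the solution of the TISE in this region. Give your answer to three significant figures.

k = 1.30

With E > V_b the solution is oscillatory, ψ ∝ e^{±ikx} with k = √(2m(E − V_b))/ℏ.
k = √(2 × 1 × 0.85) = 1.304.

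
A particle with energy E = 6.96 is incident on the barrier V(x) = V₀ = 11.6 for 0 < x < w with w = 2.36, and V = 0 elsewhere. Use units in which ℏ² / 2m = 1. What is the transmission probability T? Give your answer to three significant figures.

Since E < V₀ the interior solution is evanescent with decay constant κ = √(2m(V₀ − E))/ℏ = 2.154.
κw = 5.084, sinh(κw) = 80.67.
The exact tunnelling result is T⁻¹ = 1 + V₀² sinh²(κw) / [4E(V₀ − E)] = 6780, so T = 0.000147.

T = 0.000147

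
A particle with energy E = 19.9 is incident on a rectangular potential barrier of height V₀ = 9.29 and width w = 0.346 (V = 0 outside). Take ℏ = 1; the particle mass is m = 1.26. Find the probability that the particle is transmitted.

T = 0.911

Above the barrier the interior wavenumber is k₂ = √(2m(E − V₀))/ℏ = 5.171, giving phase k₂w = 1.789.
T = [1 + V₀² sin²(k₂w) / (4E(E − V₀))]⁻¹ = 1/1.097 = 0.911.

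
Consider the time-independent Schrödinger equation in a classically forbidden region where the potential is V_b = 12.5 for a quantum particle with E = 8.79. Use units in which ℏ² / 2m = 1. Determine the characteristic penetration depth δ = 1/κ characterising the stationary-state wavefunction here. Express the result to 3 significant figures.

δ = 0.519

Since E < V_b the TISE in this region is ψ'' = κ²ψ with κ = √(2m(V_b − E))/ℏ.
κ = √(2 × 0.5 × 3.71) = 1.926. The penetration depth is δ = 1/κ = 0.519.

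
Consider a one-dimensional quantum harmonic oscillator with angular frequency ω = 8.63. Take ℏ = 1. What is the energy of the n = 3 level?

E = 30.2

The oscillator eigenvalues are E_n = ℏω(n + ½), so E_3 = 8.63 × 3.5 = 30.21.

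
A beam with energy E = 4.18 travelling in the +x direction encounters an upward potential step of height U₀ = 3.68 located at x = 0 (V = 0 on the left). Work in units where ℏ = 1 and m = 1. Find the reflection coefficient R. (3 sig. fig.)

On each side the TISE gives plane waves with k = √(2m(E − V))/ℏ: k₁ = √(2·1·4.18) = 2.891, k₂ = √(2·1·0.5) = 1.0000.
Continuity of ψ and ψ′ at the step yields the reflection amplitude r = (k₁ − k₂)/(k₁ + k₂) = 0.4860; thus R = |r|² = 0.2362, T = 0.7638.

R = 0.236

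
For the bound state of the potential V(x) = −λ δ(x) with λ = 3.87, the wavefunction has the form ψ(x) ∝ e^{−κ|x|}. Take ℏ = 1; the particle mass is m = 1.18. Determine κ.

κ = 4.57

Integrate −(ℏ²/2m)ψ'' − λδ(x)ψ = Eψ from −ε to +ε: the ψ'' term gives ψ'(0⁺) − ψ'(0⁻) and the δ term gives −(2mλ/ℏ²)ψ(0).
With ψ ∝ e^{−κ|x|} this yields −2κ = −2mλ/ℏ², so κ = mλ/ℏ² = 4.567.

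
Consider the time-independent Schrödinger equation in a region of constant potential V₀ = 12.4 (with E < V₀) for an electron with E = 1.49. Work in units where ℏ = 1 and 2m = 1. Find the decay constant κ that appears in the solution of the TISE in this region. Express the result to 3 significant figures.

Since E < V₀ the TISE in this region is ψ'' = κ²ψ with κ = √(2m(V₀ − E))/ℏ.
κ = √(2 × 0.5 × 10.91) = 3.303.

κ = 3.30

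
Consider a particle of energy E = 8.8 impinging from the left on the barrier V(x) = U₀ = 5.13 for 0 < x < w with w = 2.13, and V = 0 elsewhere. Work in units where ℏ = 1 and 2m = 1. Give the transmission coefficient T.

E > U₀: inside the barrier k₂ = √(2m(E − U₀))/ℏ = 1.916, k₂w = 4.080.
T = [1 + U₀² sin²(k₂w) / (4E(E − U₀))]⁻¹ = 1/1.133 = 0.883.

T = 0.883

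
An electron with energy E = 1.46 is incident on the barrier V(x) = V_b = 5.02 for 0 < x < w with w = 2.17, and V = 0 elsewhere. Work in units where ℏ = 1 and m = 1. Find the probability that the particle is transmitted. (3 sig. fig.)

T = 0.0000308

Since E < V_b the interior solution is evanescent with decay constant κ = √(2m(V_b − E))/ℏ = 2.668.
κw = 5.790, sinh(κw) = 163.6.
The exact tunnelling result is T⁻¹ = 1 + V_b² sinh²(κw) / [4E(V_b − E)] = 32420, so T = 0.0000308.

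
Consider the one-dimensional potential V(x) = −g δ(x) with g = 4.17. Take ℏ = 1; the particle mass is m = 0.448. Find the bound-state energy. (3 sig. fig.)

For x ≠ 0 the bound state is ψ ∝ e^{−κ|x|}; integrating the TISE across the delta gives the cusp condition 2κ = 2mg/ℏ², so κ = 1.868.
Then E = −ℏ²κ²/(2m) = −mg²/(2ℏ²) = -3.895.

E = -3.90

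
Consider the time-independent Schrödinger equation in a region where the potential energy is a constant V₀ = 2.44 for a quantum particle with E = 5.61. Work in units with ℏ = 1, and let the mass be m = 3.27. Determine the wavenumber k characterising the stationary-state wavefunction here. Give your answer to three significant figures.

k = 4.55

With E > V₀ the solution is oscillatory, ψ ∝ e^{±ikx} with k = √(2m(E − V₀))/ℏ.
k = √(2 × 3.27 × 3.17) = 4.553.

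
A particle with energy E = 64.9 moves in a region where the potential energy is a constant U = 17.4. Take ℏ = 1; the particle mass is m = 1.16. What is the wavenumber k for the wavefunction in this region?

With E > U the solution is oscillatory, ψ ∝ e^{±ikx} with k = √(2m(E − U))/ℏ.
k = √(2 × 1.16 × 47.5) = 10.50.

k = 10.5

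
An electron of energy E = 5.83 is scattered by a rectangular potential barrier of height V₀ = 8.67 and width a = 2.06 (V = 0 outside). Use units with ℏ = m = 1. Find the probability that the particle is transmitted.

T = 0.000192

Since E < V₀ the interior solution is evanescent with decay constant κ = √(2m(V₀ − E))/ℏ = 2.383.
κa = 4.910, sinh(κa) = 67.79.
The exact tunnelling result is T⁻¹ = 1 + V₀² sinh²(κa) / [4E(V₀ − E)] = 5216, so T = 0.000192.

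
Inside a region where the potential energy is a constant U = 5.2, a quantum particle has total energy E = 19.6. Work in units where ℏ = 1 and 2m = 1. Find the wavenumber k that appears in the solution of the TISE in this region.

k = 3.79

With E > U the solution is oscillatory, ψ ∝ e^{±ikx} with k = √(2m(E − U))/ℏ.
k = √(2 × 0.5 × 14.4) = 3.795.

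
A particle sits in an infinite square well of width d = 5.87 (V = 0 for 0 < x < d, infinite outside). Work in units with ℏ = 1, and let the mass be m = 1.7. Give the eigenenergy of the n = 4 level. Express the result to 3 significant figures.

E = 1.35

The infinite-well eigenfunctions ψ_n = √(2/d) sin(nπx/d) vanish at both walls, giving E_n = n²π²ℏ²/(2md²).
E_4 = 4² × π² / (2 × 1.7 × 5.87²) = 1.348.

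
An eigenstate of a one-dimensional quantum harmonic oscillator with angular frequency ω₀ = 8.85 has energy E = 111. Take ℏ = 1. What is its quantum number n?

Invert E_n = (n + ½)ℏω₀: n = E/ℏω₀ − ½ = 12.042, so n = 12.

n = 12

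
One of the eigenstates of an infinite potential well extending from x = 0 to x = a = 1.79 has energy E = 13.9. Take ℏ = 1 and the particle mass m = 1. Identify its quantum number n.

n = 3

For an infinite well E_n = n²π²ℏ²/(2ma²), so n = (a/πℏ)√(2mE).
n = (1.79/π) × √(2 × 1 × 13.9) = 3.004 → n = 3.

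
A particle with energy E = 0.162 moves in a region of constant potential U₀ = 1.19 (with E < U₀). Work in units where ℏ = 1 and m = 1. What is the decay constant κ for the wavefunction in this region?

κ = 1.43

Since E < U₀ the TISE in this region is ψ'' = κ²ψ with κ = √(2m(U₀ − E))/ℏ.
κ = √(2 × 1 × 1.028) = 1.434.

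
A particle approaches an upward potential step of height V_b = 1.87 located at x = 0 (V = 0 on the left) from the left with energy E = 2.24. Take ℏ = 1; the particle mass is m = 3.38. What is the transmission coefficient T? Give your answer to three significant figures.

On each side the TISE gives plane waves with k = √(2m(E − V))/ℏ: k₁ = √(2·3.38·2.24) = 3.891, k₂ = √(2·3.38·0.37) = 1.582.
Continuity of ψ and ψ′ at the step yields the reflection amplitude r = (k₁ − k₂)/(k₁ + k₂) = 0.4220; thus R = |r|² = 0.1781, T = 0.8219.

T = 0.822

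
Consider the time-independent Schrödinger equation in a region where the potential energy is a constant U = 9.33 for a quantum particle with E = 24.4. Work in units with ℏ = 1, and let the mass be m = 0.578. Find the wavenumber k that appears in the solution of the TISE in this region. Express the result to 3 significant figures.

k = 4.17

With E > U the solution is oscillatory, ψ ∝ e^{±ikx} with k = √(2m(E − U))/ℏ.
k = √(2 × 0.578 × 15.07) = 4.174.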